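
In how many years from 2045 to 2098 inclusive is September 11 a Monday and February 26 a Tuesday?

Check each year's weekday for September 11 and February 26:
  2045: Mon/Sun  2046: Tue/Mon  2047: Wed/Tue  2048: Fri/Wed  2049: Sat/Fri  2050: Sun/Sat  2051: Mon/Sun  2052: Wed/Mon  2053: Thu/Wed  2054: Fri/Thu  2055: Sat/Fri  2056: Mon/Sat  2057: Tue/Mon  2058: Wed/Tue  …(26 more)…  2085: Tue/Mon  2086: Wed/Tue  2087: Thu/Wed  2088: Sat/Thu  2089: Sun/Sat  2090: Mon/Sun  2091: Tue/Mon  2092: Thu/Tue  2093: Fri/Thu  2094: Sat/Fri  2095: Sun/Sat  2096: Tue/Sun  2097: Wed/Tue  2098: Thu/Wed
Both conditions hold in: no year — 0.

0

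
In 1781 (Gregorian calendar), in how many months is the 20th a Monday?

1

Check the 20th of each month of 1781: Jan 20: Sat, Feb 20: Tue, Mar 20: Tue, Apr 20: Fri, May 20: Sun, Jun 20: Wed, Jul 20: Fri, Aug 20: Mon, Sep 20: Thu, Oct 20: Sat, Nov 20: Tue, Dec 20: Thu.
Monday occurs in August — 1 month.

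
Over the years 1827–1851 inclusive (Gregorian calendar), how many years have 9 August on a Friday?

4

Track 9 August's weekday year by year (advancing +1, or +2 across a Feb 29):
  1827: Thu  1828: Sat (+2)  1829: Sun (+1)  1830: Mon (+1)  1831: Tue (+1)
  1832: Thu (+2)  1833: Fri (+1) ✓  1834: Sat (+1)  1835: Sun (+1)  1836: Tue (+2)
  1837: Wed (+1)  1838: Thu (+1)  1839: Fri (+1) ✓  1840: Sun (+2)  1841: Mon (+1)
  1842: Tue (+1)  1843: Wed (+1)  1844: Fri (+2) ✓  1845: Sat (+1)  1846: Sun (+1)
  1847: Mon (+1)  1848: Wed (+2)  1849: Thu (+1)  1850: Fri (+1) ✓  1851: Sat (+1)
Friday years: 1833, 1839, 1844, 1850 — 4 in total.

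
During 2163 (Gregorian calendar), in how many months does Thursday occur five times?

4

A month of length L has five Thursdays iff its first Thursday is on day ≤ L−28 (so day 1–3 in a 31-day month, 1–2 in a 30-day month, day 1 in a leap February).
Checking each month of 2163: Jan starts Sat (31d); Feb starts Tue (28d); Mar starts Tue (31d) ✓; Apr starts Fri (30d); May starts Sun (31d); Jun starts Wed (30d) ✓; Jul starts Fri (31d); Aug starts Mon (31d); Sep starts Thu (30d) ✓; Oct starts Sat (31d); Nov starts Tue (30d); Dec starts Thu (31d) ✓.
Five-Thursday months: March, June, September, December → 4.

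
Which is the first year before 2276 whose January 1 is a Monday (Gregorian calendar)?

Jan 1 advances by 2 weekdays after a leap year and by 1 after a common year.
2276: Jan 1 is Saturday (leap).
2275: Friday
2274: Thursday
2273: Wednesday
2272: Monday (leap)
2272 begins on a Monday

2272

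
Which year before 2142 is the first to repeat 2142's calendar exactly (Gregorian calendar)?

Two years share a calendar iff Jan 1 falls on the same weekday and both are leap or both are common. 2142: Jan 1 is Monday, common year.
2141: Jan 1 Sunday, common
2140: Jan 1 Friday, leap
2139: Jan 1 Thursday, common
2138: Jan 1 Wednesday, common
2137: Jan 1 Tuesday, common
2136: Jan 1 Sunday, leap
2135: Jan 1 Saturday, common
2134: Jan 1 Friday, common
2133: Jan 1 Thursday, common
2132: Jan 1 Tuesday, leap
2131: Jan 1 Monday, common
2131 matches on both conditions.

2131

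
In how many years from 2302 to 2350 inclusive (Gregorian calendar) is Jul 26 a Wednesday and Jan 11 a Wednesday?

Check each year's weekday for Jul 26 and Jan 11:
  2302: Sat/Sat  2303: Sun/Sun  2304: Tue/Mon  2305: Wed/Wed ✓  2306: Thu/Thu  2307: Fri/Fri  2308: Sun/Sat  2309: Mon/Mon  2310: Tue/Tue  2311: Wed/Wed ✓  2312: Fri/Thu  2313: Sat/Sat  2314: Sun/Sun  2315: Mon/Mon  …(21 more)…  2337: Mon/Mon  2338: Tue/Tue  2339: Wed/Wed ✓  2340: Fri/Thu  2341: Sat/Sat  2342: Sun/Sun  2343: Mon/Mon  2344: Wed/Tue  2345: Thu/Thu  2346: Fri/Fri  2347: Sat/Sat  2348: Mon/Sun  2349: Tue/Tue  2350: Wed/Wed ✓
Both conditions hold in: 2305, 2311, 2322, 2333, 2339, 2350 — 6.

6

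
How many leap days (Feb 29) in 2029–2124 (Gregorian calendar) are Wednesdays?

4

Leap years in 2029–2124: 23 of them.
Feb 29 weekday advances by 5 (mod 7) from one leap year to the next four years later (or differs when a century non-leap intervenes).
Leap-day weekdays: 2032:Sun 2036:Fri 2040:Wed✓ 2044:Mon 2048:Sat 2052:Thu 2056:Tue 2060:Sun 2064:Fri 2068:Wed✓ 2072:Mon 2076:Sat 2080:Thu 2084:Tue 2088:Sun 2092:Fri 2096:Wed✓ 2104:Fri 2108:Wed✓ 2112:Mon 2116:Sat 2120:Thu 2124:Tue
Wednesday: 2040, 2068, 2096, 2108 → 4.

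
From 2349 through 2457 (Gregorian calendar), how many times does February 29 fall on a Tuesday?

Leap years in 2349–2457: 27 of them.
Feb 29 weekday advances by 5 (mod 7) from one leap year to the next four years later (or differs when a century non-leap intervenes).
Leap-day weekdays: 2352:Fri 2356:Wed 2360:Mon 2364:Sat 2368:Thu 2372:Tue✓ 2376:Sun 2380:Fri 2384:Wed 2388:Mon 2392:Sat 2396:Thu 2400:Tue✓ 2404:Sun 2408:Fri 2412:Wed 2416:Mon 2420:Sat 2424:Thu 2428:Tue✓ 2432:Sun 2436:Fri 2440:Wed 2444:Mon 2448:Sat 2452:Thu 2456:Tue✓
Tuesday: 2372, 2400, 2428, 2456 → 4.

4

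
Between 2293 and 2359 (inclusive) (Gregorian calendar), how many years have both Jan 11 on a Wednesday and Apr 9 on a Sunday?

Check each year's weekday for Jan 11 and Apr 9:
  2293: Wed/Sun ✓  2294: Thu/Mon  2295: Fri/Tue  2296: Sat/Thu  2297: Mon/Fri  2298: Tue/Sat  2299: Wed/Sun ✓  2300: Thu/Mon  2301: Fri/Tue  2302: Sat/Wed  2303: Sun/Thu  2304: Mon/Sat  2305: Wed/Sun ✓  2306: Thu/Mon  …(39 more)…  2346: Fri/Tue  2347: Sat/Wed  2348: Sun/Fri  2349: Tue/Sat  2350: Wed/Sun ✓  2351: Thu/Mon  2352: Fri/Wed  2353: Sun/Thu  2354: Mon/Fri  2355: Tue/Sat  2356: Wed/Mon  2357: Fri/Tue  2358: Sat/Wed  2359: Sun/Thu
Both conditions hold in: 2293, 2299, 2305, 2311, 2322, 2333, 2339, 2350 — 8.

8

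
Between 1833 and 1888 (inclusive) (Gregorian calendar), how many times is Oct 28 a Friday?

8

Track Oct 28's weekday year by year (advancing +1, or +2 across a Feb 29):
  1833: Mon  1834: Tue (+1)  1835: Wed (+1)  1836: Fri (+2) ✓  1837: Sat (+1)
  1838: Sun (+1)  1839: Mon (+1)  1840: Wed (+2)  1841: Thu (+1)  1842: Fri (+1) ✓
  1843: Sat (+1)  1844: Mon (+2)  1845: Tue (+1)  1846: Wed (+1)  … (28 more years) …
  1875: Thu (+1)  1876: Sat (+2)  1877: Sun (+1)  1878: Mon (+1)  1879: Tue (+1)
  1880: Thu (+2)  1881: Fri (+1) ✓  1882: Sat (+1)  1883: Sun (+1)  1884: Tue (+2)
  1885: Wed (+1)  1886: Thu (+1)  1887: Fri (+1) ✓  1888: Sun (+2)
Friday years: 1836, 1842, 1853, 1859, 1864, 1870, 1881, 1887 — 8 in total.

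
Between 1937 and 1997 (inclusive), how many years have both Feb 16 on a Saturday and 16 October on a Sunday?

Check each year's weekday for Feb 16 and 16 October:
  1937: Tue/Sat  1938: Wed/Sun  1939: Thu/Mon  1940: Fri/Wed  1941: Sun/Thu  1942: Mon/Fri  1943: Tue/Sat  1944: Wed/Mon  1945: Fri/Tue  1946: Sat/Wed  1947: Sun/Thu  1948: Mon/Sat  1949: Wed/Sun  1950: Thu/Mon  …(33 more)…  1984: Thu/Tue  1985: Sat/Wed  1986: Sun/Thu  1987: Mon/Fri  1988: Tue/Sun  1989: Thu/Mon  1990: Fri/Tue  1991: Sat/Wed  1992: Sun/Fri  1993: Tue/Sat  1994: Wed/Sun  1995: Thu/Mon  1996: Fri/Wed  1997: Sun/Thu
Both conditions hold in: no year — 0.

0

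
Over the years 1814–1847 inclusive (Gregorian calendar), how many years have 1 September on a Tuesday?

Track 1 September's weekday year by year (advancing +1, or +2 across a Feb 29):
  1814: Thu  1815: Fri (+1)  1816: Sun (+2)  1817: Mon (+1)  1818: Tue (+1) ✓
  1819: Wed (+1)  1820: Fri (+2)  1821: Sat (+1)  1822: Sun (+1)  1823: Mon (+1)
  1824: Wed (+2)  1825: Thu (+1)  1826: Fri (+1)  1827: Sat (+1)  … (6 more years) …
  1834: Mon (+1)  1835: Tue (+1) ✓  1836: Thu (+2)  1837: Fri (+1)  1838: Sat (+1)
  1839: Sun (+1)  1840: Tue (+2) ✓  1841: Wed (+1)  1842: Thu (+1)  1843: Fri (+1)
  1844: Sun (+2)  1845: Mon (+1)  1846: Tue (+1) ✓  1847: Wed (+1)
Tuesday years: 1818, 1829, 1835, 1840, 1846 — 5 in total.

5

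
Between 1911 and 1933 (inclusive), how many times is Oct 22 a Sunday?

Track Oct 22's weekday year by year (advancing +1, or +2 across a Feb 29):
  1911: Sun ✓  1912: Tue (+2)  1913: Wed (+1)  1914: Thu (+1)  1915: Fri (+1)
  1916: Sun (+2) ✓  1917: Mon (+1)  1918: Tue (+1)  1919: Wed (+1)  1920: Fri (+2)
  1921: Sat (+1)  1922: Sun (+1) ✓  1923: Mon (+1)  1924: Wed (+2)  1925: Thu (+1)
  1926: Fri (+1)  1927: Sat (+1)  1928: Mon (+2)  1929: Tue (+1)  1930: Wed (+1)
  1931: Thu (+1)  1932: Sat (+2)  1933: Sun (+1) ✓
Sunday years: 1911, 1916, 1922, 1933 — 4 in total.

4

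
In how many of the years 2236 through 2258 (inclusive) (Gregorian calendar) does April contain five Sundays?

7

April has 30 days; it has five Sundays when Sunday falls among the first (month-length − 28) days — i.e. when April 1 is one of Sunday/Saturday.
April 1 by year: 2236:Fri 2237:Sat✓ 2238:Sun✓ 2239:Mon 2240:Wed 2241:Thu 2242:Fri 2243:Sat✓ 2244:Mon 2245:Tue 2246:Wed 2247:Thu 2248:Sat✓ 2249:Sun✓ 2250:Mon 2251:Tue 2252:Thu 2253:Fri 2254:Sat✓ 2255:Sun✓ 2256:Tue 2257:Wed 2258:Thu
Years with five Sundays: 2237, 2238, 2243, 2248, 2249, 2254, 2255 → 7.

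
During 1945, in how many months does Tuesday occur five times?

A month of length L has five Tuesdays iff its first Tuesday is on day ≤ L−28 (so day 1–3 in a 31-day month, 1–2 in a 30-day month, day 1 in a leap February).
Checking each month of 1945: Jan starts Mon (31d) ✓; Feb starts Thu (28d); Mar starts Thu (31d); Apr starts Sun (30d); May starts Tue (31d) ✓; Jun starts Fri (30d); Jul starts Sun (31d) ✓; Aug starts Wed (31d); Sep starts Sat (30d); Oct starts Mon (31d) ✓; Nov starts Thu (30d); Dec starts Sat (31d).
Five-Tuesday months: January, May, July, October → 4.

4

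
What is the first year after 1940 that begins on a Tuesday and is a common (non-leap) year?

Jan 1 advances by 2 weekdays after a leap year and by 1 after a common year.
1940: Jan 1 is Monday (leap).
1941: Wednesday
1942: Thursday
1943: Friday
1944: Saturday (leap)
1945: Monday
1946: Tuesday
1946 begins on a Tuesday and is a common year.

1946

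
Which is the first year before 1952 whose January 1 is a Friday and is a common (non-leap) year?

Jan 1 advances by 2 weekdays after a leap year and by 1 after a common year.
1952: Jan 1 is Tuesday (leap).
1951: Monday
1950: Sunday
1949: Saturday
1948: Thursday (leap)
1947: Wednesday
1946: Tuesday
1945: Monday
1944: Saturday (leap)
1943: Friday
1943 begins on a Friday and is a common year.

1943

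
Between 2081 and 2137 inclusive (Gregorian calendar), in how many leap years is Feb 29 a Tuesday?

2

Leap years in 2081–2137: 13 of them.
Feb 29 weekday advances by 5 (mod 7) from one leap year to the next four years later (or differs when a century non-leap intervenes).
Leap-day weekdays: 2084:Tue✓ 2088:Sun 2092:Fri 2096:Wed 2104:Fri 2108:Wed 2112:Mon 2116:Sat 2120:Thu 2124:Tue✓ 2128:Sun 2132:Fri 2136:Wed
Tuesday: 2084, 2124 → 2.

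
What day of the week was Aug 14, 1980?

January 1, 1980 is a Tuesday.
August 14 is day 227 of the year, i.e. 226 days after Jan 1.
226 mod 7 = 2, so advance 2 weekdays from Tuesday: Thursday.

Thursday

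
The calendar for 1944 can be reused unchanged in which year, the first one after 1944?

Two years share a calendar iff Jan 1 falls on the same weekday and both are leap or both are common. 1944: Jan 1 is Saturday, leap year.
1945: Jan 1 Monday, common
1946: Jan 1 Tuesday, common
1947: Jan 1 Wednesday, common
1948: Jan 1 Thursday, leap
1949: Jan 1 Saturday, common
1950: Jan 1 Sunday, common
1951: Jan 1 Monday, common
1952: Jan 1 Tuesday, leap
1953: Jan 1 Thursday, common
1954: Jan 1 Friday, common
1955: Jan 1 Saturday, common
1956: Jan 1 Sunday, leap
1957: Jan 1 Tuesday, common
1958: Jan 1 Wednesday, common
1959: Jan 1 Thursday, common
1960: Jan 1 Friday, leap
1961: Jan 1 Sunday, common
1962: Jan 1 Monday, common
1963: Jan 1 Tuesday, common
1964: Jan 1 Wednesday, leap
1965: Jan 1 Friday, common
1966: Jan 1 Saturday, common
1967: Jan 1 Sunday, common
1968: Jan 1 Monday, leap
1969: Jan 1 Wednesday, common
1970: Jan 1 Thursday, common
1971: Jan 1 Friday, common
1972: Jan 1 Saturday, leap
1972 matches on both conditions.

1972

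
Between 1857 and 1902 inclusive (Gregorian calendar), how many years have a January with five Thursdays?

20

January has 31 days; it has five Thursdays when Thursday falls among the first (month-length − 28) days — i.e. when January 1 is one of Thursday/Wednesday/Tuesday.
January 1 by year: 1857:Thu✓ 1858:Fri 1859:Sat 1860:Sun 1861:Tue✓ 1862:Wed✓ 1863:Thu✓ 1864:Fri 1865:Sun 1866:Mon 1867:Tue✓ 1868:Wed✓ 1869:Fri 1870:Sat 1871:Sun …(16 more)… 1888:Sun 1889:Tue✓ 1890:Wed✓ 1891:Thu✓ 1892:Fri 1893:Sun 1894:Mon 1895:Tue✓ 1896:Wed✓ 1897:Fri 1898:Sat 1899:Sun 1900:Mon 1901:Tue✓ 1902:Wed✓
Years with five Thursdays: 1857, 1861, 1862, 1863, 1867, 1868, 1873, 1874, 1878, 1879, 1880, 1884, 1885, 1889, 1890, 1891, 1895, 1896, 1901, 1902 → 20.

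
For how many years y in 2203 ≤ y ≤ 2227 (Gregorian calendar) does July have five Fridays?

10

July has 31 days; it has five Fridays when Friday falls among the first (month-length − 28) days — i.e. when July 1 is one of Friday/Thursday/Wednesday.
July 1 by year: 2203:Fri✓ 2204:Sun 2205:Mon 2206:Tue 2207:Wed✓ 2208:Fri✓ 2209:Sat 2210:Sun 2211:Mon 2212:Wed✓ 2213:Thu✓ 2214:Fri✓ 2215:Sat 2216:Mon 2217:Tue 2218:Wed✓ 2219:Thu✓ 2220:Sat 2221:Sun 2222:Mon 2223:Tue 2224:Thu✓ 2225:Fri✓ 2226:Sat 2227:Sun
Years with five Fridays: 2203, 2207, 2208, 2212, 2213, 2214, 2218, 2219, 2224, 2225 → 10.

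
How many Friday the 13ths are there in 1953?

3

Check the 13th of each month of 1953: Jan 13: Tue, Feb 13: Fri, Mar 13: Fri, Apr 13: Mon, May 13: Wed, Jun 13: Sat, Jul 13: Mon, Aug 13: Thu, Sep 13: Sun, Oct 13: Tue, Nov 13: Fri, Dec 13: Sun.
Friday occurs in February, March, November — 3 months.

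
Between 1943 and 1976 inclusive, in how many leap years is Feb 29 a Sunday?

2

Leap years in 1943–1976: 9 of them.
Feb 29 weekday advances by 5 (mod 7) from one leap year to the next four years later (or differs when a century non-leap intervenes).
Leap-day weekdays: 1944:Tue 1948:Sun✓ 1952:Fri 1956:Wed 1960:Mon 1964:Sat 1968:Thu 1972:Tue 1976:Sun✓
Sunday: 1948, 1976 → 2.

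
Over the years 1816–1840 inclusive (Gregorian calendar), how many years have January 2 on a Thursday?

Track January 2's weekday year by year (advancing +1, or +2 across a Feb 29):
  1816: Tue  1817: Thu (+2) ✓  1818: Fri (+1)  1819: Sat (+1)  1820: Sun (+1)
  1821: Tue (+2)  1822: Wed (+1)  1823: Thu (+1) ✓  1824: Fri (+1)  1825: Sun (+2)
  1826: Mon (+1)  1827: Tue (+1)  1828: Wed (+1)  1829: Fri (+2)  1830: Sat (+1)
  1831: Sun (+1)  1832: Mon (+1)  1833: Wed (+2)  1834: Thu (+1) ✓  1835: Fri (+1)
  1836: Sat (+1)  1837: Mon (+2)  1838: Tue (+1)  1839: Wed (+1)  1840: Thu (+1) ✓
Thursday years: 1817, 1823, 1834, 1840 — 4 in total.

4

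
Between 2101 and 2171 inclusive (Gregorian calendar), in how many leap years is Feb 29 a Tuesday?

2

Leap years in 2101–2171: 17 of them.
Feb 29 weekday advances by 5 (mod 7) from one leap year to the next four years later (or differs when a century non-leap intervenes).
Leap-day weekdays: 2104:Fri 2108:Wed 2112:Mon 2116:Sat 2120:Thu 2124:Tue✓ 2128:Sun 2132:Fri 2136:Wed 2140:Mon 2144:Sat 2148:Thu 2152:Tue✓ 2156:Sun 2160:Fri 2164:Wed 2168:Mon
Tuesday: 2124, 2152 → 2.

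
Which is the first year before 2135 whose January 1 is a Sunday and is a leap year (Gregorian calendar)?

Jan 1 advances by 2 weekdays after a leap year and by 1 after a common year.
2135: Jan 1 is Saturday.
2134: Friday
2133: Thursday
2132: Tuesday (leap)
2131: Monday
2130: Sunday
2129: Saturday
2128: Thursday (leap)
2127: Wednesday
2126: Tuesday
2125: Monday
2124: Saturday (leap)
2123: Friday
2122: Thursday
2121: Wednesday
2120: Monday (leap)
2119: Sunday
2118: Saturday
2117: Friday
2116: Wednesday (leap)
2115: Tuesday
2114: Monday
2113: Sunday
2112: Friday (leap)
2111: Thursday
2110: Wednesday
2109: Tuesday
2108: Sunday (leap)
2108 begins on a Sunday and is a leap year.

2108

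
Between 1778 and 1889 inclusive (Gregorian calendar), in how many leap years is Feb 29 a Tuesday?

Leap years in 1778–1889: 27 of them.
Feb 29 weekday advances by 5 (mod 7) from one leap year to the next four years later (or differs when a century non-leap intervenes).
Leap-day weekdays: 1780:Tue✓ 1784:Sun 1788:Fri 1792:Wed 1796:Mon 1804:Wed 1808:Mon 1812:Sat 1816:Thu 1820:Tue✓ 1824:Sun 1828:Fri 1832:Wed 1836:Mon 1840:Sat 1844:Thu 1848:Tue✓ 1852:Sun 1856:Fri 1860:Wed 1864:Mon 1868:Sat 1872:Thu 1876:Tue✓ 1880:Sun 1884:Fri 1888:Wed
Tuesday: 1780, 1820, 1848, 1876 → 4.

4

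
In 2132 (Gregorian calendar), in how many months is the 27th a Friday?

1

Check the 27th of each month of 2132: Jan 27: Sun, Feb 27: Wed, Mar 27: Thu, Apr 27: Sun, May 27: Tue, Jun 27: Fri, Jul 27: Sun, Aug 27: Wed, Sep 27: Sat, Oct 27: Mon, Nov 27: Thu, Dec 27: Sat.
Friday occurs in June — 1 month.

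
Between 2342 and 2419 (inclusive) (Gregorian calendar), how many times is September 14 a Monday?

11

Track September 14's weekday year by year (advancing +1, or +2 across a Feb 29):
  2342: Mon ✓  2343: Tue (+1)  2344: Thu (+2)  2345: Fri (+1)  2346: Sat (+1)
  2347: Sun (+1)  2348: Tue (+2)  2349: Wed (+1)  2350: Thu (+1)  2351: Fri (+1)
  2352: Sun (+2)  2353: Mon (+1) ✓  2354: Tue (+1)  2355: Wed (+1)  … (50 more years) …
  2406: Thu (+1)  2407: Fri (+1)  2408: Sun (+2)  2409: Mon (+1) ✓  2410: Tue (+1)
  2411: Wed (+1)  2412: Fri (+2)  2413: Sat (+1)  2414: Sun (+1)  2415: Mon (+1) ✓
  2416: Wed (+2)  2417: Thu (+1)  2418: Fri (+1)  2419: Sat (+1)
Monday years: 2342, 2353, 2359, 2364, 2370, 2381, 2387, 2392, 2398, 2409, 2415 — 11 in total.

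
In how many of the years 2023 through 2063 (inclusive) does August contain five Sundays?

17

August has 31 days; it has five Sundays when Sunday falls among the first (month-length − 28) days — i.e. when August 1 is one of Sunday/Saturday/Friday.
August 1 by year: 2023:Tue 2024:Thu 2025:Fri✓ 2026:Sat✓ 2027:Sun✓ 2028:Tue 2029:Wed 2030:Thu 2031:Fri✓ 2032:Sun✓ 2033:Mon 2034:Tue 2035:Wed 2036:Fri✓ 2037:Sat✓ …(11 more)… 2049:Sun✓ 2050:Mon 2051:Tue 2052:Thu 2053:Fri✓ 2054:Sat✓ 2055:Sun✓ 2056:Tue 2057:Wed 2058:Thu 2059:Fri✓ 2060:Sun✓ 2061:Mon 2062:Tue 2063:Wed
Years with five Sundays: 2025, 2026, 2027, 2031, 2032, 2036, 2037, 2038, 2042, 2043, 2048, 2049, 2053, 2054, 2055, 2059, 2060 → 17.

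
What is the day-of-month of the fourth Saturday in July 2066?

July 1, 2066 is a Thursday, so the first Saturday is the 3rd.
The fourth Saturday is 3 + 21 = 24.

24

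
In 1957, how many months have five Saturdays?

A month of length L has five Saturdays iff its first Saturday is on day ≤ L−28 (so day 1–3 in a 31-day month, 1–2 in a 30-day month, day 1 in a leap February).
Checking each month of 1957: Jan starts Tue (31d); Feb starts Fri (28d); Mar starts Fri (31d) ✓; Apr starts Mon (30d); May starts Wed (31d); Jun starts Sat (30d) ✓; Jul starts Mon (31d); Aug starts Thu (31d) ✓; Sep starts Sun (30d); Oct starts Tue (31d); Nov starts Fri (30d) ✓; Dec starts Sun (31d).
Five-Saturday months: March, June, August, November → 4.

4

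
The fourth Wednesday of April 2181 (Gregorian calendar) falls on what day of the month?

April 1, 2181 is a Sunday, so the first Wednesday is the 4th.
The fourth Wednesday is 4 + 21 = 25.

25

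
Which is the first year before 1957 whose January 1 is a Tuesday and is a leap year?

1952

Jan 1 advances by 2 weekdays after a leap year and by 1 after a common year.
1957: Jan 1 is Tuesday.
1956: Sunday (leap)
1955: Saturday
1954: Friday
1953: Thursday
1952: Tuesday (leap)
1952 begins on a Tuesday and is a leap year.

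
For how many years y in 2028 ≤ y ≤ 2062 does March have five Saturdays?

15

March has 31 days; it has five Saturdays when Saturday falls among the first (month-length − 28) days — i.e. when March 1 is one of Saturday/Friday/Thursday.
March 1 by year: 2028:Wed 2029:Thu✓ 2030:Fri✓ 2031:Sat✓ 2032:Mon 2033:Tue 2034:Wed 2035:Thu✓ 2036:Sat✓ 2037:Sun 2038:Mon 2039:Tue 2040:Thu✓ 2041:Fri✓ 2042:Sat✓ …(5 more)… 2048:Sun 2049:Mon 2050:Tue 2051:Wed 2052:Fri✓ 2053:Sat✓ 2054:Sun 2055:Mon 2056:Wed 2057:Thu✓ 2058:Fri✓ 2059:Sat✓ 2060:Mon 2061:Tue 2062:Wed
Years with five Saturdays: 2029, 2030, 2031, 2035, 2036, 2040, 2041, 2042, 2046, 2047, 2052, 2053, 2057, 2058, 2059 → 15.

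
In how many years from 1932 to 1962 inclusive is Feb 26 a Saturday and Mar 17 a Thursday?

3

Check each year's weekday for Feb 26 and Mar 17:
  1932: Fri/Thu  1933: Sun/Fri  1934: Mon/Sat  1935: Tue/Sun  1936: Wed/Tue  1937: Fri/Wed  1938: Sat/Thu ✓  1939: Sun/Fri  1940: Mon/Sun  1941: Wed/Mon  1942: Thu/Tue  1943: Fri/Wed  1944: Sat/Fri  1945: Mon/Sat  …(3 more)…  1949: Sat/Thu ✓  1950: Sun/Fri  1951: Mon/Sat  1952: Tue/Mon  1953: Thu/Tue  1954: Fri/Wed  1955: Sat/Thu ✓  1956: Sun/Sat  1957: Tue/Sun  1958: Wed/Mon  1959: Thu/Tue  1960: Fri/Thu  1961: Sun/Fri  1962: Mon/Sat
Both conditions hold in: 1938, 1949, 1955 — 3.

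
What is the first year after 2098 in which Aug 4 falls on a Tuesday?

2099

From one year to the next, a fixed date's weekday advances by 1, or by 2 when a Feb 29 lies between the two dates.
2098: August 4 is Monday.
2099: Tuesday (+1)
Aug 4 falls on a Tuesday in 2099.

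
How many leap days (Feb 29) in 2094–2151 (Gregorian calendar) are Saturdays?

Leap years in 2094–2151: 13 of them.
Feb 29 weekday advances by 5 (mod 7) from one leap year to the next four years later (or differs when a century non-leap intervenes).
Leap-day weekdays: 2096:Wed 2104:Fri 2108:Wed 2112:Mon 2116:Sat✓ 2120:Thu 2124:Tue 2128:Sun 2132:Fri 2136:Wed 2140:Mon 2144:Sat✓ 2148:Thu
Saturday: 2116, 2144 → 2.

2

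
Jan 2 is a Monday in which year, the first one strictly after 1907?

1911

From one year to the next, a fixed date's weekday advances by 1, or by 2 when a Feb 29 lies between the two dates.
1907: January 2 is Wednesday.
1908: Thursday (+1)
1909: Saturday (+2)
1910: Sunday (+1)
1911: Monday (+1)
Jan 2 falls on a Monday in 1911.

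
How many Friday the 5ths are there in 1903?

1

Check the 5th of each month of 1903: Jan 5: Mon, Feb 5: Thu, Mar 5: Thu, Apr 5: Sun, May 5: Tue, Jun 5: Fri, Jul 5: Sun, Aug 5: Wed, Sep 5: Sat, Oct 5: Mon, Nov 5: Thu, Dec 5: Sat.
Friday occurs in June — 1 month.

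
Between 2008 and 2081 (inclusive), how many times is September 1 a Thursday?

11

Track September 1's weekday year by year (advancing +1, or +2 across a Feb 29):
  2008: Mon  2009: Tue (+1)  2010: Wed (+1)  2011: Thu (+1) ✓  2012: Sat (+2)
  2013: Sun (+1)  2014: Mon (+1)  2015: Tue (+1)  2016: Thu (+2) ✓  2017: Fri (+1)
  2018: Sat (+1)  2019: Sun (+1)  2020: Tue (+2)  2021: Wed (+1)  … (46 more years) …
  2068: Sat (+2)  2069: Sun (+1)  2070: Mon (+1)  2071: Tue (+1)  2072: Thu (+2) ✓
  2073: Fri (+1)  2074: Sat (+1)  2075: Sun (+1)  2076: Tue (+2)  2077: Wed (+1)
  2078: Thu (+1) ✓  2079: Fri (+1)  2080: Sun (+2)  2081: Mon (+1)
Thursday years: 2011, 2016, 2022, 2033, 2039, 2044, 2050, 2061, 2067, 2072, 2078 — 11 in total.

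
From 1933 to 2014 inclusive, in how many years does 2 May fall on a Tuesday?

12

Track 2 May's weekday year by year (advancing +1, or +2 across a Feb 29):
  1933: Tue ✓  1934: Wed (+1)  1935: Thu (+1)  1936: Sat (+2)  1937: Sun (+1)
  1938: Mon (+1)  1939: Tue (+1) ✓  1940: Thu (+2)  1941: Fri (+1)  1942: Sat (+1)
  1943: Sun (+1)  1944: Tue (+2) ✓  1945: Wed (+1)  1946: Thu (+1)  … (54 more years) …
  2001: Wed (+1)  2002: Thu (+1)  2003: Fri (+1)  2004: Sun (+2)  2005: Mon (+1)
  2006: Tue (+1) ✓  2007: Wed (+1)  2008: Fri (+2)  2009: Sat (+1)  2010: Sun (+1)
  2011: Mon (+1)  2012: Wed (+2)  2013: Thu (+1)  2014: Fri (+1)
Tuesday years: 1933, 1939, 1944, 1950, 1961, 1967, 1972, 1978, 1989, 1995, 2000, 2006 — 12 in total.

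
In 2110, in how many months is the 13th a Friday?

1

Check the 13th of each month of 2110: Jan 13: Mon, Feb 13: Thu, Mar 13: Thu, Apr 13: Sun, May 13: Tue, Jun 13: Fri, Jul 13: Sun, Aug 13: Wed, Sep 13: Sat, Oct 13: Mon, Nov 13: Thu, Dec 13: Sat.
Friday occurs in June — 1 month.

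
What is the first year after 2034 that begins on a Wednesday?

2042

Jan 1 advances by 2 weekdays after a leap year and by 1 after a common year.
2034: Jan 1 is Sunday.
2035: Monday
2036: Tuesday (leap)
2037: Thursday
2038: Friday
2039: Saturday
2040: Sunday (leap)
2041: Tuesday
2042: Wednesday
2042 begins on a Wednesday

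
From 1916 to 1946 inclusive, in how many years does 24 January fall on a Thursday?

5

Track 24 January's weekday year by year (advancing +1, or +2 across a Feb 29):
  1916: Mon  1917: Wed (+2)  1918: Thu (+1) ✓  1919: Fri (+1)  1920: Sat (+1)
  1921: Mon (+2)  1922: Tue (+1)  1923: Wed (+1)  1924: Thu (+1) ✓  1925: Sat (+2)
  1926: Sun (+1)  1927: Mon (+1)  1928: Tue (+1)  1929: Thu (+2) ✓  … (3 more years) …
  1933: Tue (+2)  1934: Wed (+1)  1935: Thu (+1) ✓  1936: Fri (+1)  1937: Sun (+2)
  1938: Mon (+1)  1939: Tue (+1)  1940: Wed (+1)  1941: Fri (+2)  1942: Sat (+1)
  1943: Sun (+1)  1944: Mon (+1)  1945: Wed (+2)  1946: Thu (+1) ✓
Thursday years: 1918, 1924, 1929, 1935, 1946 — 5 in total.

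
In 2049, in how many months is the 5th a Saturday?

1

Check the 5th of each month of 2049: Jan 5: Tue, Feb 5: Fri, Mar 5: Fri, Apr 5: Mon, May 5: Wed, Jun 5: Sat, Jul 5: Mon, Aug 5: Thu, Sep 5: Sun, Oct 5: Tue, Nov 5: Fri, Dec 5: Sun.
Saturday occurs in June — 1 month.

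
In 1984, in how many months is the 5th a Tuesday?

1

Check the 5th of each month of 1984: Jan 5: Thu, Feb 5: Sun, Mar 5: Mon, Apr 5: Thu, May 5: Sat, Jun 5: Tue, Jul 5: Thu, Aug 5: Sun, Sep 5: Wed, Oct 5: Fri, Nov 5: Mon, Dec 5: Wed.
Tuesday occurs in June — 1 month.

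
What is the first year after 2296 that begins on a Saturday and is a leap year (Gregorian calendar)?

Jan 1 advances by 2 weekdays after a leap year and by 1 after a common year.
2296: Jan 1 is Wednesday (leap).
2297: Friday
2298: Saturday
2299: Sunday
2300: Monday
2301: Tuesday
2302: Wednesday
2303: Thursday
2304: Friday (leap)
2305: Sunday
2306: Monday
2307: Tuesday
2308: Wednesday (leap)
2309: Friday
2310: Saturday
2311: Sunday
2312: Monday (leap)
2313: Wednesday
2314: Thursday
2315: Friday
2316: Saturday (leap)
2316 begins on a Saturday and is a leap year.

2316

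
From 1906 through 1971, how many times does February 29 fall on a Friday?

2

Leap years in 1906–1971: 16 of them.
Feb 29 weekday advances by 5 (mod 7) from one leap year to the next four years later (or differs when a century non-leap intervenes).
Leap-day weekdays: 1908:Sat 1912:Thu 1916:Tue 1920:Sun 1924:Fri✓ 1928:Wed 1932:Mon 1936:Sat 1940:Thu 1944:Tue 1948:Sun 1952:Fri✓ 1956:Wed 1960:Mon 1964:Sat 1968:Thu
Friday: 1924, 1952 → 2.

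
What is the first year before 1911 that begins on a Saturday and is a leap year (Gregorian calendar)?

Jan 1 advances by 2 weekdays after a leap year and by 1 after a common year.
1911: Jan 1 is Sunday.
1910: Saturday
1909: Friday
1908: Wednesday (leap)
1907: Tuesday
1906: Monday
1905: Sunday
1904: Friday (leap)
1903: Thursday
1902: Wednesday
1901: Tuesday
1900: Monday
1899: Sunday
1898: Saturday
1897: Friday
1896: Wednesday (leap)
1895: Tuesday
1894: Monday
1893: Sunday
1892: Friday (leap)
1891: Thursday
1890: Wednesday
1889: Tuesday
1888: Sunday (leap)
1887: Saturday
1886: Friday
1885: Thursday
1884: Tuesday (leap)
1883: Monday
1882: Sunday
1881: Saturday
1880: Thursday (leap)
1879: Wednesday
1878: Tuesday
1877: Monday
1876: Saturday (leap)
1876 begins on a Saturday and is a leap year.

1876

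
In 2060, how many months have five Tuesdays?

4

A month of length L has five Tuesdays iff its first Tuesday is on day ≤ L−28 (so day 1–3 in a 31-day month, 1–2 in a 30-day month, day 1 in a leap February).
Checking each month of 2060: Jan starts Thu (31d); Feb starts Sun (29d); Mar starts Mon (31d) ✓; Apr starts Thu (30d); May starts Sat (31d); Jun starts Tue (30d) ✓; Jul starts Thu (31d); Aug starts Sun (31d) ✓; Sep starts Wed (30d); Oct starts Fri (31d); Nov starts Mon (30d) ✓; Dec starts Wed (31d).
Five-Tuesday months: March, June, August, November → 4.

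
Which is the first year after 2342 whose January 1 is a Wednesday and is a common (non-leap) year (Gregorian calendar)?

2347

Jan 1 advances by 2 weekdays after a leap year and by 1 after a common year.
2342: Jan 1 is Thursday.
2343: Friday
2344: Saturday (leap)
2345: Monday
2346: Tuesday
2347: Wednesday
2347 begins on a Wednesday and is a common year.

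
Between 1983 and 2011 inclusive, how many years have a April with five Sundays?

8

April has 30 days; it has five Sundays when Sunday falls among the first (month-length − 28) days — i.e. when April 1 is one of Sunday/Saturday.
April 1 by year: 1983:Fri 1984:Sun✓ 1985:Mon 1986:Tue 1987:Wed 1988:Fri 1989:Sat✓ 1990:Sun✓ 1991:Mon 1992:Wed 1993:Thu 1994:Fri 1995:Sat✓ 1996:Mon 1997:Tue 1998:Wed 1999:Thu 2000:Sat✓ 2001:Sun✓ 2002:Mon 2003:Tue 2004:Thu 2005:Fri 2006:Sat✓ 2007:Sun✓ 2008:Tue 2009:Wed 2010:Thu 2011:Fri
Years with five Sundays: 1984, 1989, 1990, 1995, 2000, 2001, 2006, 2007 → 8.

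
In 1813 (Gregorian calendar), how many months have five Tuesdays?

A month of length L has five Tuesdays iff its first Tuesday is on day ≤ L−28 (so day 1–3 in a 31-day month, 1–2 in a 30-day month, day 1 in a leap February).
Checking each month of 1813: Jan starts Fri (31d); Feb starts Mon (28d); Mar starts Mon (31d) ✓; Apr starts Thu (30d); May starts Sat (31d); Jun starts Tue (30d) ✓; Jul starts Thu (31d); Aug starts Sun (31d) ✓; Sep starts Wed (30d); Oct starts Fri (31d); Nov starts Mon (30d) ✓; Dec starts Wed (31d).
Five-Tuesday months: March, June, August, November → 4.

4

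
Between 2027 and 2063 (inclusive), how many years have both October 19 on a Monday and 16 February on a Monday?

3

Check each year's weekday for October 19 and 16 February:
  2027: Tue/Tue  2028: Thu/Wed  2029: Fri/Fri  2030: Sat/Sat  2031: Sun/Sun  2032: Tue/Mon  2033: Wed/Wed  2034: Thu/Thu  2035: Fri/Fri  2036: Sun/Sat  2037: Mon/Mon ✓  2038: Tue/Tue  2039: Wed/Wed  2040: Fri/Thu  …(9 more)…  2050: Wed/Wed  2051: Thu/Thu  2052: Sat/Fri  2053: Sun/Sun  2054: Mon/Mon ✓  2055: Tue/Tue  2056: Thu/Wed  2057: Fri/Fri  2058: Sat/Sat  2059: Sun/Sun  2060: Tue/Mon  2061: Wed/Wed  2062: Thu/Thu  2063: Fri/Fri
Both conditions hold in: 2037, 2043, 2054 — 3.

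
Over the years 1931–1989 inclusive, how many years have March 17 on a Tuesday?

9

Track March 17's weekday year by year (advancing +1, or +2 across a Feb 29):
  1931: Tue ✓  1932: Thu (+2)  1933: Fri (+1)  1934: Sat (+1)  1935: Sun (+1)
  1936: Tue (+2) ✓  1937: Wed (+1)  1938: Thu (+1)  1939: Fri (+1)  1940: Sun (+2)
  1941: Mon (+1)  1942: Tue (+1) ✓  1943: Wed (+1)  1944: Fri (+2)  … (31 more years) …
  1976: Wed (+2)  1977: Thu (+1)  1978: Fri (+1)  1979: Sat (+1)  1980: Mon (+2)
  1981: Tue (+1) ✓  1982: Wed (+1)  1983: Thu (+1)  1984: Sat (+2)  1985: Sun (+1)
  1986: Mon (+1)  1987: Tue (+1) ✓  1988: Thu (+2)  1989: Fri (+1)
Tuesday years: 1931, 1936, 1942, 1953, 1959, 1964, 1970, 1981, 1987 — 9 in total.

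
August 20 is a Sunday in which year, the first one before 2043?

From one year to the next, a fixed date's weekday advances by 1, or by 2 when a Feb 29 lies between the two dates.
2043: August 20 is Thursday.
2042: Wednesday (−1)
2041: Tuesday (−1)
2040: Monday (−1)
2039: Saturday (−2)
2038: Friday (−1)
2037: Thursday (−1)
2036: Wednesday (−1)
2035: Monday (−2)
2034: Sunday (−1)
August 20 falls on a Sunday in 2034.

2034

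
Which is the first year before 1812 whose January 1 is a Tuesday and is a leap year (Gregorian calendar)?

Jan 1 advances by 2 weekdays after a leap year and by 1 after a common year.
1812: Jan 1 is Wednesday (leap).
1811: Tuesday
1810: Monday
1809: Sunday
1808: Friday (leap)
1807: Thursday
1806: Wednesday
1805: Tuesday
1804: Sunday (leap)
1803: Saturday
1802: Friday
1801: Thursday
1800: Wednesday
1799: Tuesday
1798: Monday
1797: Sunday
1796: Friday (leap)
1795: Thursday
1794: Wednesday
1793: Tuesday
1792: Sunday (leap)
1791: Saturday
1790: Friday
1789: Thursday
1788: Tuesday (leap)
1788 begins on a Tuesday and is a leap year.

1788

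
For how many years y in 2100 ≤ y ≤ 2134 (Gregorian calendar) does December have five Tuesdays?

14

December has 31 days; it has five Tuesdays when Tuesday falls among the first (month-length − 28) days — i.e. when December 1 is one of Tuesday/Monday/Sunday.
December 1 by year: 2100:Wed 2101:Thu 2102:Fri 2103:Sat 2104:Mon✓ 2105:Tue✓ 2106:Wed 2107:Thu 2108:Sat 2109:Sun✓ 2110:Mon✓ 2111:Tue✓ 2112:Thu 2113:Fri 2114:Sat …(5 more)… 2120:Sun✓ 2121:Mon✓ 2122:Tue✓ 2123:Wed 2124:Fri 2125:Sat 2126:Sun✓ 2127:Mon✓ 2128:Wed 2129:Thu 2130:Fri 2131:Sat 2132:Mon✓ 2133:Tue✓ 2134:Wed
Years with five Tuesdays: 2104, 2105, 2109, 2110, 2111, 2115, 2116, 2120, 2121, 2122, 2126, 2127, 2132, 2133 → 14.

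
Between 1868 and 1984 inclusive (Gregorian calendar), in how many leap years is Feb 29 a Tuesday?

Leap years in 1868–1984: 29 of them.
Feb 29 weekday advances by 5 (mod 7) from one leap year to the next four years later (or differs when a century non-leap intervenes).
Leap-day weekdays: 1868:Sat 1872:Thu 1876:Tue✓ 1880:Sun 1884:Fri 1888:Wed 1892:Mon 1896:Sat 1904:Mon 1908:Sat 1912:Thu 1916:Tue✓ 1920:Sun …(3 more)… 1936:Sat 1940:Thu 1944:Tue✓ 1948:Sun 1952:Fri 1956:Wed 1960:Mon 1964:Sat 1968:Thu 1972:Tue✓ 1976:Sun 1980:Fri 1984:Wed
Tuesday: 1876, 1916, 1944, 1972 → 4.

4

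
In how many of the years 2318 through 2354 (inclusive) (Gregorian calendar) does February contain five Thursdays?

February has 28 days (29 in leap years); it has five Thursdays when Thursday falls among the first (month-length − 28) days — i.e. when February 1 is Thursday in a leap year (never in a common year).
February 1 by year: 2318:Fri 2319:Sat 2320:Sun 2321:Tue 2322:Wed 2323:Thu 2324:Fri 2325:Sun 2326:Mon 2327:Tue 2328:Wed 2329:Fri 2330:Sat 2331:Sun 2332:Mon …(7 more)… 2340:Thu✓ 2341:Sat 2342:Sun 2343:Mon 2344:Tue 2345:Thu 2346:Fri 2347:Sat 2348:Sun 2349:Tue 2350:Wed 2351:Thu 2352:Fri 2353:Sun 2354:Mon
Years with five Thursdays: 2340 → 1.

1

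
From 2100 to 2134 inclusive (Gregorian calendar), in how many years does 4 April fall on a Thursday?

Track 4 April's weekday year by year (advancing +1, or +2 across a Feb 29):
  2100: Sun  2101: Mon (+1)  2102: Tue (+1)  2103: Wed (+1)  2104: Fri (+2)
  2105: Sat (+1)  2106: Sun (+1)  2107: Mon (+1)  2108: Wed (+2)  2109: Thu (+1) ✓
  2110: Fri (+1)  2111: Sat (+1)  2112: Mon (+2)  2113: Tue (+1)  … (7 more years) …
  2121: Fri (+1)  2122: Sat (+1)  2123: Sun (+1)  2124: Tue (+2)  2125: Wed (+1)
  2126: Thu (+1) ✓  2127: Fri (+1)  2128: Sun (+2)  2129: Mon (+1)  2130: Tue (+1)
  2131: Wed (+1)  2132: Fri (+2)  2133: Sat (+1)  2134: Sun (+1)
Thursday years: 2109, 2115, 2120, 2126 — 4 in total.

4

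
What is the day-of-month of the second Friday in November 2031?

November 1, 2031 is a Saturday, so the first Friday is the 7th.
The second Friday is 7 + 7 = 14.

14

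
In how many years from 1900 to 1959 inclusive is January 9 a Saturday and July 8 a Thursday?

6

Check each year's weekday for January 9 and July 8:
  1900: Tue/Sun  1901: Wed/Mon  1902: Thu/Tue  1903: Fri/Wed  1904: Sat/Fri  1905: Mon/Sat  1906: Tue/Sun  1907: Wed/Mon  1908: Thu/Wed  1909: Sat/Thu ✓  1910: Sun/Fri  1911: Mon/Sat  1912: Tue/Mon  1913: Thu/Tue  …(32 more)…  1946: Wed/Mon  1947: Thu/Tue  1948: Fri/Thu  1949: Sun/Fri  1950: Mon/Sat  1951: Tue/Sun  1952: Wed/Tue  1953: Fri/Wed  1954: Sat/Thu ✓  1955: Sun/Fri  1956: Mon/Sun  1957: Wed/Mon  1958: Thu/Tue  1959: Fri/Wed
Both conditions hold in: 1909, 1915, 1926, 1937, 1943, 1954 — 6.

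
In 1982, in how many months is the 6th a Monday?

2

Check the 6th of each month of 1982: Jan 6: Wed, Feb 6: Sat, Mar 6: Sat, Apr 6: Tue, May 6: Thu, Jun 6: Sun, Jul 6: Tue, Aug 6: Fri, Sep 6: Mon, Oct 6: Wed, Nov 6: Sat, Dec 6: Mon.
Monday occurs in September, December — 2 months.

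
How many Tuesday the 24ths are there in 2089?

1

Check the 24th of each month of 2089: Jan 24: Mon, Feb 24: Thu, Mar 24: Thu, Apr 24: Sun, May 24: Tue, Jun 24: Fri, Jul 24: Sun, Aug 24: Wed, Sep 24: Sat, Oct 24: Mon, Nov 24: Thu, Dec 24: Sat.
Tuesday occurs in May — 1 month.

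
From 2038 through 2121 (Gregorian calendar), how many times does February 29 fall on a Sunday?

Leap years in 2038–2121: 20 of them.
Feb 29 weekday advances by 5 (mod 7) from one leap year to the next four years later (or differs when a century non-leap intervenes).
Leap-day weekdays: 2040:Wed 2044:Mon 2048:Sat 2052:Thu 2056:Tue 2060:Sun✓ 2064:Fri 2068:Wed 2072:Mon 2076:Sat 2080:Thu 2084:Tue 2088:Sun✓ 2092:Fri 2096:Wed 2104:Fri 2108:Wed 2112:Mon 2116:Sat 2120:Thu
Sunday: 2060, 2088 → 2.

2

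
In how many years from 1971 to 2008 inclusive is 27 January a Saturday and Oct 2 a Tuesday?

Check each year's weekday for 27 January and Oct 2:
  1971: Wed/Sat  1972: Thu/Mon  1973: Sat/Tue ✓  1974: Sun/Wed  1975: Mon/Thu  1976: Tue/Sat  1977: Thu/Sun  1978: Fri/Mon  1979: Sat/Tue ✓  1980: Sun/Thu  1981: Tue/Fri  1982: Wed/Sat  1983: Thu/Sun  1984: Fri/Tue  …(10 more)…  1995: Fri/Mon  1996: Sat/Wed  1997: Mon/Thu  1998: Tue/Fri  1999: Wed/Sat  2000: Thu/Mon  2001: Sat/Tue ✓  2002: Sun/Wed  2003: Mon/Thu  2004: Tue/Sat  2005: Thu/Sun  2006: Fri/Mon  2007: Sat/Tue ✓  2008: Sun/Thu
Both conditions hold in: 1973, 1979, 1990, 2001, 2007 — 5.

5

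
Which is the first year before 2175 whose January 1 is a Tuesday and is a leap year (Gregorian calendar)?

2160

Jan 1 advances by 2 weekdays after a leap year and by 1 after a common year.
2175: Jan 1 is Sunday.
2174: Saturday
2173: Friday
2172: Wednesday (leap)
2171: Tuesday
2170: Monday
2169: Sunday
2168: Friday (leap)
2167: Thursday
2166: Wednesday
2165: Tuesday
2164: Sunday (leap)
2163: Saturday
2162: Friday
2161: Thursday
2160: Tuesday (leap)
2160 begins on a Tuesday and is a leap year.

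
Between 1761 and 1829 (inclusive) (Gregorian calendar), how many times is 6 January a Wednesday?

10

Track 6 January's weekday year by year (advancing +1, or +2 across a Feb 29):
  1761: Tue  1762: Wed (+1) ✓  1763: Thu (+1)  1764: Fri (+1)  1765: Sun (+2)
  1766: Mon (+1)  1767: Tue (+1)  1768: Wed (+1) ✓  1769: Fri (+2)  1770: Sat (+1)
  1771: Sun (+1)  1772: Mon (+1)  1773: Wed (+2) ✓  1774: Thu (+1)  … (41 more years) …
  1816: Sat (+1)  1817: Mon (+2)  1818: Tue (+1)  1819: Wed (+1) ✓  1820: Thu (+1)
  1821: Sat (+2)  1822: Sun (+1)  1823: Mon (+1)  1824: Tue (+1)  1825: Thu (+2)
  1826: Fri (+1)  1827: Sat (+1)  1828: Sun (+1)  1829: Tue (+2)
Wednesday years: 1762, 1768, 1773, 1779, 1790, 1796, 1802, 1808, 1813, 1819 — 10 in total.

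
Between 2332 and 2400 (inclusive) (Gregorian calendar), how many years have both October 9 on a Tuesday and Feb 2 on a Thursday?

Check each year's weekday for October 9 and Feb 2:
  2332: Sun/Tue  2333: Mon/Thu  2334: Tue/Fri  2335: Wed/Sat  2336: Fri/Sun  2337: Sat/Tue  2338: Sun/Wed  2339: Mon/Thu  2340: Wed/Fri  2341: Thu/Sun  2342: Fri/Mon  2343: Sat/Tue  2344: Mon/Wed  2345: Tue/Fri  …(41 more)…  2387: Fri/Mon  2388: Sun/Tue  2389: Mon/Thu  2390: Tue/Fri  2391: Wed/Sat  2392: Fri/Sun  2393: Sat/Tue  2394: Sun/Wed  2395: Mon/Thu  2396: Wed/Fri  2397: Thu/Sun  2398: Fri/Mon  2399: Sat/Tue  2400: Mon/Wed
Both conditions hold in: 2356, 2384 — 2.

2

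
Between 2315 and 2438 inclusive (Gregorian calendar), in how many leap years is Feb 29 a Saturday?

Leap years in 2315–2438: 31 of them.
Feb 29 weekday advances by 5 (mod 7) from one leap year to the next four years later (or differs when a century non-leap intervenes).
Leap-day weekdays: 2316:Tue 2320:Sun 2324:Fri 2328:Wed 2332:Mon 2336:Sat✓ 2340:Thu 2344:Tue 2348:Sun 2352:Fri 2356:Wed 2360:Mon 2364:Sat✓ …(5 more)… 2388:Mon 2392:Sat✓ 2396:Thu 2400:Tue 2404:Sun 2408:Fri 2412:Wed 2416:Mon 2420:Sat✓ 2424:Thu 2428:Tue 2432:Sun 2436:Fri
Saturday: 2336, 2364, 2392, 2420 → 4.

4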